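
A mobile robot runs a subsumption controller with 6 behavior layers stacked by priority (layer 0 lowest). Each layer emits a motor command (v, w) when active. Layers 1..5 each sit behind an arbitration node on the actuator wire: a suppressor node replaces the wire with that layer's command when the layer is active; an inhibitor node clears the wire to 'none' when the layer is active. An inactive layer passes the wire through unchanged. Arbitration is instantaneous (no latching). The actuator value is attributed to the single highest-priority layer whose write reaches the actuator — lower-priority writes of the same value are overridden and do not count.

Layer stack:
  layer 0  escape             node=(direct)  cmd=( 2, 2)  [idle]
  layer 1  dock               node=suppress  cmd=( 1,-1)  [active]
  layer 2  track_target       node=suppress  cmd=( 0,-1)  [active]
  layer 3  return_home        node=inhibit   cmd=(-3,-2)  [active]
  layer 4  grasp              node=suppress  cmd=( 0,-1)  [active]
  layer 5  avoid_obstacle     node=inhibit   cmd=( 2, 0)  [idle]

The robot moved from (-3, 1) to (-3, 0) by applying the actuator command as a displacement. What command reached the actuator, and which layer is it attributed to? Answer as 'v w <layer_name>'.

0 -1 grasp

displacement = (-3, 0) − (-3, 1) = (0, -1)
layer 0 (escape) idle — none
layer 1 (dock) active — suppresses: (1, -1)
layer 2 (track_target) active — suppresses: (0, -1)
layer 3 (return_home) active — inhibits: none
layer 4 (grasp) active — suppresses: (0, -1)
layer 5 (avoid_obstacle) idle — unchanged: (0, -1)
→ actuator (0, -1) — from layer 4 (grasp)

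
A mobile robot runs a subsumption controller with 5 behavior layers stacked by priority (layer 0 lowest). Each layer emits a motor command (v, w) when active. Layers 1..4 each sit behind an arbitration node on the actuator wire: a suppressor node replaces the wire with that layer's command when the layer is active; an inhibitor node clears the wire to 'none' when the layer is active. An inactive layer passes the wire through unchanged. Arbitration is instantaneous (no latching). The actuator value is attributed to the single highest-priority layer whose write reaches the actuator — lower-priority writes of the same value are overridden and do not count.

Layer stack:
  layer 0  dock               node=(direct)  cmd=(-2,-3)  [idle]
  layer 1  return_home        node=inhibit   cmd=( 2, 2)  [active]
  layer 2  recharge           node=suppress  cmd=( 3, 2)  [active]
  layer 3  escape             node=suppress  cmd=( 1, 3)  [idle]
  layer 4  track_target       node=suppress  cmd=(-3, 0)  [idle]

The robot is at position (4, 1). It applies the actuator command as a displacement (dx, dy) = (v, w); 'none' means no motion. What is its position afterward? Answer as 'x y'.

7 3

[0] dock off; wire := none
[1] return_home on (inhibit); wire := none
[2] recharge on (suppress); wire := (3, 2)
[3] escape off; pass (3, 2)
[4] track_target off; pass (3, 2)
output (3, 2)
position: (4, 1) + (3, 2) = (7, 3)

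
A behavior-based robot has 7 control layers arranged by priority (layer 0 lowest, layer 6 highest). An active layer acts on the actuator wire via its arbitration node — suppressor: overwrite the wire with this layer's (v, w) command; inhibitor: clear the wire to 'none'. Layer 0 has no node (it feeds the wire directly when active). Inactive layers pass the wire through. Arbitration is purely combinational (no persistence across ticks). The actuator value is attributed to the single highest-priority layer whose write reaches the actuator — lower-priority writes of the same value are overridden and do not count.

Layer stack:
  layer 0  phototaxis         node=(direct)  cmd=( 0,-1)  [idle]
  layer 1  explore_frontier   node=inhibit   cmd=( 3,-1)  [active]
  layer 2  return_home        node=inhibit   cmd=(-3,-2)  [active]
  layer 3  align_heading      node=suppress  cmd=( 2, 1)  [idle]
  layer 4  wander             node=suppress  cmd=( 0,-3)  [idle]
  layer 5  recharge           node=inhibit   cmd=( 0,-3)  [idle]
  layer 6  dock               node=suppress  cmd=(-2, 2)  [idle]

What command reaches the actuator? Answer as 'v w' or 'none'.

L0 phototaxis: idle → wire = none
L1 explore_frontier: active, inhibitor → wire = none
L2 return_home: active, inhibitor → wire = none
L3 align_heading: idle → wire stays none
L4 wander: idle → wire stays none
L5 recharge: idle → wire stays none
L6 dock: idle → wire stays none
actuator = none

none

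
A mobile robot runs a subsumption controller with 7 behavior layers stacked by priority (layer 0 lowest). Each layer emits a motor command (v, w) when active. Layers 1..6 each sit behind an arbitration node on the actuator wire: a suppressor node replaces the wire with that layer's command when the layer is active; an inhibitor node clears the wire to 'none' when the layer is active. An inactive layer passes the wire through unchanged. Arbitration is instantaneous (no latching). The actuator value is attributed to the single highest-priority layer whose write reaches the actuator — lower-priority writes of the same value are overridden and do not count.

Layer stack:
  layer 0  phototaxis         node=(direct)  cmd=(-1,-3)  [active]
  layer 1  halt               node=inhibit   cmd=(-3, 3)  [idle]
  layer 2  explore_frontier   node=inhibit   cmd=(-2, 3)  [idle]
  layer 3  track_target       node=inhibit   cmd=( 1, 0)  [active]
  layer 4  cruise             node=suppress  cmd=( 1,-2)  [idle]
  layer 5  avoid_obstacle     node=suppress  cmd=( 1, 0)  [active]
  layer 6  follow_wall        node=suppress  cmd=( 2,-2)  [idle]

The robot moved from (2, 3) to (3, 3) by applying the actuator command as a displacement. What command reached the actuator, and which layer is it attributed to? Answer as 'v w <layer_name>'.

1 0 avoid_obstacle

displacement = (3, 3) − (2, 3) = (1, 0)
L0 phototaxis: active, feeds wire = (-1, -3)
L1 halt: idle → wire stays (-1, -3)
L2 explore_frontier: idle → wire stays (-1, -3)
L3 track_target: active, inhibitor → wire = none
L4 cruise: idle → wire stays none
L5 avoid_obstacle: active, suppressor → wire = (1, 0)
L6 follow_wall: idle → wire stays (1, 0)
actuator = (1, 0) — from layer 5 (avoid_obstacle)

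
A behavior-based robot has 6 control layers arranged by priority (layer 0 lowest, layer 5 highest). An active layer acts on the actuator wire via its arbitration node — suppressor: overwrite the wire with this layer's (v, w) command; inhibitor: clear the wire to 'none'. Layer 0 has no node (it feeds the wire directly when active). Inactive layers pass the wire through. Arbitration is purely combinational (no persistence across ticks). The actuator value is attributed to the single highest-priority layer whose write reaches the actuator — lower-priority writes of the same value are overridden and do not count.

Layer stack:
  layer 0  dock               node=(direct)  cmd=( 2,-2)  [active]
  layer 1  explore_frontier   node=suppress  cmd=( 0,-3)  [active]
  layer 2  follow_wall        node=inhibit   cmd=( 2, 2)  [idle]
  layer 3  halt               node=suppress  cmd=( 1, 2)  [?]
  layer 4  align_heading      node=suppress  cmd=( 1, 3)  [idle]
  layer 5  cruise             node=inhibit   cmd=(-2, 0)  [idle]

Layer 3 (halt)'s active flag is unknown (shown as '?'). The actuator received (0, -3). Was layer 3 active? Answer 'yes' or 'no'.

no

If layer 3 is active=yes:
  actuator would be (1, 2)
If layer 3 is active=no:
  actuator would be (0, -3)
Observed (0, -3), so layer 3 was idle.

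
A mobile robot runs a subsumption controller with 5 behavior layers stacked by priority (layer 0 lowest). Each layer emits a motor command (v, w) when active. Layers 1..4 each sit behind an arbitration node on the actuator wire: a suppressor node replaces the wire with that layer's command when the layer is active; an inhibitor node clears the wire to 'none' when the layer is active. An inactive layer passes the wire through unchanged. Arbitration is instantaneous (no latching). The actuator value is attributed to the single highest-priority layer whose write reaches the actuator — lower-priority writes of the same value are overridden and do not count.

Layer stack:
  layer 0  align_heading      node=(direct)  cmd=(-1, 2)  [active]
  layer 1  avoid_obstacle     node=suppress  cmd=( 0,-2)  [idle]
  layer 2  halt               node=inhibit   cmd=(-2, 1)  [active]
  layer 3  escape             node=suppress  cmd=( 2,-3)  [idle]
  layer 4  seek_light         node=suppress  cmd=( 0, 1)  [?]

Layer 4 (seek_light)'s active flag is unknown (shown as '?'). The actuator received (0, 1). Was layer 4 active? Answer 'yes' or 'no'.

If layer 4 is active=yes:
  actuator would be (0, 1)
If layer 4 is active=no:
  actuator would be none
Observed (0, 1), so layer 4 was active.

yes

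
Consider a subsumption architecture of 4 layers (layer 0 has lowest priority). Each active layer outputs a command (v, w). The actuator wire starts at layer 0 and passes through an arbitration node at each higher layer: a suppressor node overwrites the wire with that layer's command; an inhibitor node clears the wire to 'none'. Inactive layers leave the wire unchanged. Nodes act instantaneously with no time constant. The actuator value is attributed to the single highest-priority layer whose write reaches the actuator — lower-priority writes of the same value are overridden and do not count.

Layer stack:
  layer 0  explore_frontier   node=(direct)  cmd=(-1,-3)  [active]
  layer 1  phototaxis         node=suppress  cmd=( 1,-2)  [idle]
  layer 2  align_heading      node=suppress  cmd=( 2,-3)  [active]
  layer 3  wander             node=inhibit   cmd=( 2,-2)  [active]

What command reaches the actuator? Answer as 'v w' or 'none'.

none

[0] explore_frontier on; wire := (-1, -3)
[1] phototaxis off; pass (-1, -3)
[2] align_heading on (suppress); wire := (2, -3)
[3] wander on (inhibit); wire := none
output none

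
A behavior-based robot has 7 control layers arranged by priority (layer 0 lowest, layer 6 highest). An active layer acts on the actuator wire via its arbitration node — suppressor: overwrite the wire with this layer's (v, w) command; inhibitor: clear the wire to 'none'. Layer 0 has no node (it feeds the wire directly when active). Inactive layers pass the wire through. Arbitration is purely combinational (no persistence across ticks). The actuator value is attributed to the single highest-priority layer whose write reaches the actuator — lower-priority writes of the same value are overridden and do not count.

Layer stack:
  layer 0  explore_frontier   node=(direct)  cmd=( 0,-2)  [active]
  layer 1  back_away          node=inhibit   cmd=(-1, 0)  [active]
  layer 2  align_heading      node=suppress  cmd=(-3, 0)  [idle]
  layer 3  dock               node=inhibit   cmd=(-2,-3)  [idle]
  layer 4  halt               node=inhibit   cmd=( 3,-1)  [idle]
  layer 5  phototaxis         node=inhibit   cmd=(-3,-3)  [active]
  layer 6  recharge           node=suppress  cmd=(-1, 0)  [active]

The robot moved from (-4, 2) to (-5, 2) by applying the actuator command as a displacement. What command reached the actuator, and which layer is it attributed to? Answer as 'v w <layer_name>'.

-1 0 recharge

displacement = (-5, 2) − (-4, 2) = (-1, 0)
L0 explore_frontier: active, feeds wire = (0, -2)
L1 back_away: active, inhibitor → wire = none
L2 align_heading: idle → wire stays none
L3 dock: idle → wire stays none
L4 halt: idle → wire stays none
L5 phototaxis: active, inhibitor → wire = none
L6 recharge: active, suppressor → wire = (-1, 0)
actuator = (-1, 0) — from layer 6 (recharge)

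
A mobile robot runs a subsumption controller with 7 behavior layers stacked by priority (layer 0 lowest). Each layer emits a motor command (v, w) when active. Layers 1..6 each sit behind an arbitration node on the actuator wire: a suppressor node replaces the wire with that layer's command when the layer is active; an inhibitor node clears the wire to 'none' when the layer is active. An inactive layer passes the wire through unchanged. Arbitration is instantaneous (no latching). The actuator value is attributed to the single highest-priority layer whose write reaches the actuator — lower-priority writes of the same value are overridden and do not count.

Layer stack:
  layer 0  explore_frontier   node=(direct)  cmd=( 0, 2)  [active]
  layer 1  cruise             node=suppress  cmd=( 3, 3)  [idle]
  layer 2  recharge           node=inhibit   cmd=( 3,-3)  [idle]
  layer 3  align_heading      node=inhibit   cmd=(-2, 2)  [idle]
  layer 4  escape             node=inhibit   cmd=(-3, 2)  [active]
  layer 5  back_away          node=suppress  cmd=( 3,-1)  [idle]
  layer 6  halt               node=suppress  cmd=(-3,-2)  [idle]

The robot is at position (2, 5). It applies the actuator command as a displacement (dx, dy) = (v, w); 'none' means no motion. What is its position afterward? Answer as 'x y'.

2 5

layer 0 (explore_frontier) active — direct: (0, 2)
layer 1 (cruise) idle — unchanged: (0, 2)
layer 2 (recharge) idle — unchanged: (0, 2)
layer 3 (align_heading) idle — unchanged: (0, 2)
layer 4 (escape) active — inhibits: none
layer 5 (back_away) idle — unchanged: none
layer 6 (halt) idle — unchanged: none
→ actuator none
position: (2, 5) + none = (2, 5)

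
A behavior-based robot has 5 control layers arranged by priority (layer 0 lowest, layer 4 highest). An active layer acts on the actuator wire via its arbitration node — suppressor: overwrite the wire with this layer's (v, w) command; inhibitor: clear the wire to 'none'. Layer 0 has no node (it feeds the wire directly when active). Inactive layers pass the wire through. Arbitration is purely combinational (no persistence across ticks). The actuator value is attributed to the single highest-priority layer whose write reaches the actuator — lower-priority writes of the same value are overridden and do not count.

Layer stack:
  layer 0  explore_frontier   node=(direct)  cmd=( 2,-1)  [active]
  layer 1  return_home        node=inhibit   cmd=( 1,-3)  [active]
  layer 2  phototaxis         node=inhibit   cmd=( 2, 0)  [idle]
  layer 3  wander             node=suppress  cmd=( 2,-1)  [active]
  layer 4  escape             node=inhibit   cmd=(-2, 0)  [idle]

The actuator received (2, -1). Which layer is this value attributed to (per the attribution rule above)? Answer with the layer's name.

L0 explore_frontier: active, feeds wire = (2, -1)
L1 return_home: active, inhibitor → wire = none
L2 phototaxis: idle → wire stays none
L3 wander: active, suppressor → wire = (2, -1)
L4 escape: idle → wire stays (2, -1)
actuator = (2, -1)
last writer: layer 3 = wander

wander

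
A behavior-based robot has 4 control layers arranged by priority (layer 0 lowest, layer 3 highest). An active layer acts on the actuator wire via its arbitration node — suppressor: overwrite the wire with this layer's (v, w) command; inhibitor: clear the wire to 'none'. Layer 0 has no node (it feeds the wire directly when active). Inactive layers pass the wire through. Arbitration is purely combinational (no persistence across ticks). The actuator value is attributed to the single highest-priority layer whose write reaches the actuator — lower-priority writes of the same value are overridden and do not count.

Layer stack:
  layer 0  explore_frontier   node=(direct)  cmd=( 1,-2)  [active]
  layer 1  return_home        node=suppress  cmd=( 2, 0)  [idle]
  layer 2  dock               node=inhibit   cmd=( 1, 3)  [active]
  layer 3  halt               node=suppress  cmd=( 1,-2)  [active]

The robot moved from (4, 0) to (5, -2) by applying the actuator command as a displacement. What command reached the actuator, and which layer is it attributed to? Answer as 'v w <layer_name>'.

1 -2 halt

displacement = (5, -2) − (4, 0) = (1, -2)
[0] explore_frontier on; wire := (1, -2)
[1] return_home off; pass (1, -2)
[2] dock on (inhibit); wire := none
[3] halt on (suppress); wire := (1, -2)
output (1, -2) — from layer 3 (halt)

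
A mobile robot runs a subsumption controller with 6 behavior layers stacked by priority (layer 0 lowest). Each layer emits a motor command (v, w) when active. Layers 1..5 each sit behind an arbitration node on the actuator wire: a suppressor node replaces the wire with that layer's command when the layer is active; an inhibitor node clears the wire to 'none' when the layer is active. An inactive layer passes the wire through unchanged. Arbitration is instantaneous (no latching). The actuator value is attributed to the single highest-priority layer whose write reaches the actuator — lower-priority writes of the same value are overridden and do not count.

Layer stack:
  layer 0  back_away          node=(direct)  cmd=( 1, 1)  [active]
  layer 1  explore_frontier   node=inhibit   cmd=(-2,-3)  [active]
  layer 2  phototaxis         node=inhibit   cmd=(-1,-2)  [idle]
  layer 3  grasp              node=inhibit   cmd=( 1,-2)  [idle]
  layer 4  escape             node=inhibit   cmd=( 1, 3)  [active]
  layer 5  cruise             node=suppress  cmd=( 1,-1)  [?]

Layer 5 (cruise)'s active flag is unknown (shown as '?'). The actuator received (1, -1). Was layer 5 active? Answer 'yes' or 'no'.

yes

If layer 5 is active=yes:
  actuator would be (1, -1)
If layer 5 is active=no:
  actuator would be none
Observed (1, -1), so layer 5 was active.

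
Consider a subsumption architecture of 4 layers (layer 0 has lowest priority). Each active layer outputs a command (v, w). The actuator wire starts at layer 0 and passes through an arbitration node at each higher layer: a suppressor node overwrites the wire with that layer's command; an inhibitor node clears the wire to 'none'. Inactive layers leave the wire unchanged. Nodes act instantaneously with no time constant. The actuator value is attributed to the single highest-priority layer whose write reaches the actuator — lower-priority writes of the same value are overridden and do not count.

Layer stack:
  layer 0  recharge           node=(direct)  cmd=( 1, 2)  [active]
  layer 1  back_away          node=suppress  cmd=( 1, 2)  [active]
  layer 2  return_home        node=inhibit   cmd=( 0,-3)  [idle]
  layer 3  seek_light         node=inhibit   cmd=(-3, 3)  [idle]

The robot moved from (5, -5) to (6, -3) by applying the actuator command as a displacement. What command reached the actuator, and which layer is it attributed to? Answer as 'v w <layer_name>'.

1 2 back_away

displacement = (6, -3) − (5, -5) = (1, 2)
[0] recharge on; wire := (1, 2)
[1] back_away on (suppress); wire := (1, 2)
[2] return_home off; pass (1, 2)
[3] seek_light off; pass (1, 2)
output (1, 2) — from layer 1 (back_away)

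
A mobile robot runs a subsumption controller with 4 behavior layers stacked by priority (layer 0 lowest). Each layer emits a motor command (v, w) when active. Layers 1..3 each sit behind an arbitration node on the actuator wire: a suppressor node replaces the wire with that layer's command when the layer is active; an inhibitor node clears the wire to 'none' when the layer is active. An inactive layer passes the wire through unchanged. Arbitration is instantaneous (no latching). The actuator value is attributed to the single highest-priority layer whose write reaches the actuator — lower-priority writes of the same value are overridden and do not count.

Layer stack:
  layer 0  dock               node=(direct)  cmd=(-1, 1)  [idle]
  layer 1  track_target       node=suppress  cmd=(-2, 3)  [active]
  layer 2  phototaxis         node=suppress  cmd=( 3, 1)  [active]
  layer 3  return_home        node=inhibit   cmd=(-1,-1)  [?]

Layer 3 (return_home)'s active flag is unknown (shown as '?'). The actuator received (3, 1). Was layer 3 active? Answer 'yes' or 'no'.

no

If layer 3 is active=yes:
  actuator would be none
If layer 3 is active=no:
  actuator would be (3, 1)
Observed (3, 1), so layer 3 was idle.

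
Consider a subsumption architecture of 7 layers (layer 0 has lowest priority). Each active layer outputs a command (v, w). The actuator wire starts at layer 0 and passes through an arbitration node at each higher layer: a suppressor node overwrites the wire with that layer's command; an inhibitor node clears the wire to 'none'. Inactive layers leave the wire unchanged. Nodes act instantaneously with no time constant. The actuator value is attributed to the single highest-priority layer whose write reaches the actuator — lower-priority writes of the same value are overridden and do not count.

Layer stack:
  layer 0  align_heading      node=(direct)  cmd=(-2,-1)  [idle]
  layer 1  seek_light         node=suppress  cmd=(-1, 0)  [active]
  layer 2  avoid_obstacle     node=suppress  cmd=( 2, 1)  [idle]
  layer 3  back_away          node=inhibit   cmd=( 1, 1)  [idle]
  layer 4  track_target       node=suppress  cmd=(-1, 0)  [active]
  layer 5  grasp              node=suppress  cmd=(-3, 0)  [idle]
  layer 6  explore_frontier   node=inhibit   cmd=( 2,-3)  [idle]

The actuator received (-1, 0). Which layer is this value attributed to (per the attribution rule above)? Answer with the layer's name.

track_target

layer 0 (align_heading) idle — none
layer 1 (seek_light) active — suppresses: (-1, 0)
layer 2 (avoid_obstacle) idle — unchanged: (-1, 0)
layer 3 (back_away) idle — unchanged: (-1, 0)
layer 4 (track_target) active — suppresses: (-1, 0)
layer 5 (grasp) idle — unchanged: (-1, 0)
layer 6 (explore_frontier) idle — unchanged: (-1, 0)
→ actuator (-1, 0)
last writer: layer 4 = track_target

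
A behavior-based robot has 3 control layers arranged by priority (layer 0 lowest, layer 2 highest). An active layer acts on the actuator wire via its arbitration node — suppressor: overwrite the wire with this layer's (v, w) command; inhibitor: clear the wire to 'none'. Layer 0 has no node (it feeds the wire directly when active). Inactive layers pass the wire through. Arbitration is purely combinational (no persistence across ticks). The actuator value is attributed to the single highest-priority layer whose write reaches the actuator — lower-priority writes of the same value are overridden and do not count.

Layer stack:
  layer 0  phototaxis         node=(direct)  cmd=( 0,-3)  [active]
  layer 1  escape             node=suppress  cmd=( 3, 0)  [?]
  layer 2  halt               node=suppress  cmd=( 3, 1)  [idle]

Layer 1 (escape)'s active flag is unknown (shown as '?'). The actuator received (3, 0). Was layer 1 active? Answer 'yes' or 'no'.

If layer 1 is active=yes:
  actuator would be (3, 0)
If layer 1 is active=no:
  actuator would be (0, -3)
Observed (3, 0), so layer 1 was active.

yes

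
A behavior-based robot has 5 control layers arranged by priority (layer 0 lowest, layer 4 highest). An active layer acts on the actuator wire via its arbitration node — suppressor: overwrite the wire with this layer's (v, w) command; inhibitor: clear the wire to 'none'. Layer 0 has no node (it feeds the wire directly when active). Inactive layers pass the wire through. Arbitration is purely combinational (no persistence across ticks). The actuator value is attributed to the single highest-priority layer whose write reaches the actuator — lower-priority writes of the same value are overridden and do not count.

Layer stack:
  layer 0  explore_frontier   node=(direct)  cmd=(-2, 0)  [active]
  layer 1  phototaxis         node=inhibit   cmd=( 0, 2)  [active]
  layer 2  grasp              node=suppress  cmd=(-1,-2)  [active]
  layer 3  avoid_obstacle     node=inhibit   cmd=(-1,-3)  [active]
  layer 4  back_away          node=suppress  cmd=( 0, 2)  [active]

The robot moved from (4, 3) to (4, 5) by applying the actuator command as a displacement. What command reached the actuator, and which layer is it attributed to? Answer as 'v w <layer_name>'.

0 2 back_away

displacement = (4, 5) − (4, 3) = (0, 2)
[0] explore_frontier on; wire := (-2, 0)
[1] phototaxis on (inhibit); wire := none
[2] grasp on (suppress); wire := (-1, -2)
[3] avoid_obstacle on (inhibit); wire := none
[4] back_away on (suppress); wire := (0, 2)
output (0, 2) — from layer 4 (back_away)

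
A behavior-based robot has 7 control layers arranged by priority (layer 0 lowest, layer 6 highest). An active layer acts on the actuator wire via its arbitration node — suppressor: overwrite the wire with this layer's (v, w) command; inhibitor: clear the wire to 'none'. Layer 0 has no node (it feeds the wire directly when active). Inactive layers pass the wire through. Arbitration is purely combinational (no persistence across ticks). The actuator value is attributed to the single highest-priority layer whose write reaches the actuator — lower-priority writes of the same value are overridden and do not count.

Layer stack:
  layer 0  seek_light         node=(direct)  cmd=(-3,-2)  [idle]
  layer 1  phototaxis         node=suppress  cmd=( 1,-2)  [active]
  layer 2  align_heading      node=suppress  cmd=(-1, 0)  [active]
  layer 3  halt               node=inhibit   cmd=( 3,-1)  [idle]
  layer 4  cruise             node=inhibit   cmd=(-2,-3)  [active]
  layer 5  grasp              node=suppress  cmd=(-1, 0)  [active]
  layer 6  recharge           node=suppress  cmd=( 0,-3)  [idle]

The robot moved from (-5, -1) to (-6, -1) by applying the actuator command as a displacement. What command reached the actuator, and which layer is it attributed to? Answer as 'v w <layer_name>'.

-1 0 grasp

displacement = (-6, -1) − (-5, -1) = (-1, 0)
L0 seek_light: idle → wire = none
L1 phototaxis: active, suppressor → wire = (1, -2)
L2 align_heading: active, suppressor → wire = (-1, 0)
L3 halt: idle → wire stays (-1, 0)
L4 cruise: active, inhibitor → wire = none
L5 grasp: active, suppressor → wire = (-1, 0)
L6 recharge: idle → wire stays (-1, 0)
actuator = (-1, 0) — from layer 5 (grasp)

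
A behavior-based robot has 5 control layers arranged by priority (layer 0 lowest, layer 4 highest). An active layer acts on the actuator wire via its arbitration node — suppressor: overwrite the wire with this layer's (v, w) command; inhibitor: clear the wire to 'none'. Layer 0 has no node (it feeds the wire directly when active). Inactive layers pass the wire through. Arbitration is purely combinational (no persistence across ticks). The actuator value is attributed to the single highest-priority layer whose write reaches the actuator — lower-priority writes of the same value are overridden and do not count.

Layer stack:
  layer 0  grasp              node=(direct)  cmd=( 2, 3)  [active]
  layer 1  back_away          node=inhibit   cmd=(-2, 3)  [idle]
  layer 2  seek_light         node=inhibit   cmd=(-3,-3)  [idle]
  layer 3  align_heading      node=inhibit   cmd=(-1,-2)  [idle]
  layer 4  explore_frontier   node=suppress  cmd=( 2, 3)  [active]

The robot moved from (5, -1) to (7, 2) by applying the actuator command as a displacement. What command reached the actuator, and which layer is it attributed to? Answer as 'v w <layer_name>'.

displacement = (7, 2) − (5, -1) = (2, 3)
L0 grasp: active, feeds wire = (2, 3)
L1 back_away: idle → wire stays (2, 3)
L2 seek_light: idle → wire stays (2, 3)
L3 align_heading: idle → wire stays (2, 3)
L4 explore_frontier: active, suppressor → wire = (2, 3)
actuator = (2, 3) — from layer 4 (explore_frontier)

2 3 explore_frontier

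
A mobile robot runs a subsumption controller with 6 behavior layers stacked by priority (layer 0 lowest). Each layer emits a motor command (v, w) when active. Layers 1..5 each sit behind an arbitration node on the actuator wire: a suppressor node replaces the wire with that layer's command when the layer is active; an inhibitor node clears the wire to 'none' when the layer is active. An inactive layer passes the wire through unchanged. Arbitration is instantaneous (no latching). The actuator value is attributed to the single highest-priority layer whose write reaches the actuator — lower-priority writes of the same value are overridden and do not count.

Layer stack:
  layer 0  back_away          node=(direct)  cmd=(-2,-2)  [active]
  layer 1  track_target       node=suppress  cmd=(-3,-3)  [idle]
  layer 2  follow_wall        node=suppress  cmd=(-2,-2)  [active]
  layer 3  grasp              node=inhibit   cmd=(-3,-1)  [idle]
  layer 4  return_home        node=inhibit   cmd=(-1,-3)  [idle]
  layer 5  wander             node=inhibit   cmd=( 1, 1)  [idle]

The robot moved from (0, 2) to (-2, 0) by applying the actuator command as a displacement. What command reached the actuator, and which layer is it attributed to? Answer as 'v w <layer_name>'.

-2 -2 follow_wall

displacement = (-2, 0) − (0, 2) = (-2, -2)
L0 back_away: active, feeds wire = (-2, -2)
L1 track_target: idle → wire stays (-2, -2)
L2 follow_wall: active, suppressor → wire = (-2, -2)
L3 grasp: idle → wire stays (-2, -2)
L4 return_home: idle → wire stays (-2, -2)
L5 wander: idle → wire stays (-2, -2)
actuator = (-2, -2) — from layer 2 (follow_wall)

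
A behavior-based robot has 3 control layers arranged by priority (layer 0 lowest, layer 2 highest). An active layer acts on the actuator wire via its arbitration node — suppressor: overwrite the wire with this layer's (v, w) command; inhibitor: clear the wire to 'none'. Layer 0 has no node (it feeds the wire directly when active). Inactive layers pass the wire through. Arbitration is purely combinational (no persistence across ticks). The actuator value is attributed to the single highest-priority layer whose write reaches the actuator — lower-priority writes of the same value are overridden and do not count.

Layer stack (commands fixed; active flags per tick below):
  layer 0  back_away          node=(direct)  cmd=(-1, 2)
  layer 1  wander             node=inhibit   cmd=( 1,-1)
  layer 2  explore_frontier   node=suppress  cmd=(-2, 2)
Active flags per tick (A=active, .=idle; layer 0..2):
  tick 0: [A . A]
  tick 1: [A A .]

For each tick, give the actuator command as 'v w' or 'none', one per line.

-2 2
none

tick 0:
  [0] back_away on; wire := (-1, 2)
  [1] wander off; pass (-1, 2)
  [2] explore_frontier on (suppress); wire := (-2, 2)
  output (-2, 2)
tick 1:
  [0] back_away on; wire := (-1, 2)
  [1] wander on (inhibit); wire := none
  [2] explore_frontier off; pass none
  output none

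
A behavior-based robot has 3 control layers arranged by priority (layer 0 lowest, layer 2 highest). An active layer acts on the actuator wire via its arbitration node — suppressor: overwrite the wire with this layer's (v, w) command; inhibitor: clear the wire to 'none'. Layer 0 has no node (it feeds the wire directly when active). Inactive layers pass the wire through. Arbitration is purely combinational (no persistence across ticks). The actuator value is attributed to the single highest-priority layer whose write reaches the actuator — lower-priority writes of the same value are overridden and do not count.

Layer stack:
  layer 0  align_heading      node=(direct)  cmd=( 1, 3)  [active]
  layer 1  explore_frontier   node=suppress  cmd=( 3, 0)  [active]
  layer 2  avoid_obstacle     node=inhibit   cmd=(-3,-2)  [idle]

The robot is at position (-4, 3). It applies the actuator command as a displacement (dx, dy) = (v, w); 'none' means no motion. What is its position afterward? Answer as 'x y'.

layer 0 (align_heading) active — direct: (1, 3)
layer 1 (explore_frontier) active — suppresses: (3, 0)
layer 2 (avoid_obstacle) idle — unchanged: (3, 0)
→ actuator (3, 0)
position: (-4, 3) + (3, 0) = (-1, 3)

-1 3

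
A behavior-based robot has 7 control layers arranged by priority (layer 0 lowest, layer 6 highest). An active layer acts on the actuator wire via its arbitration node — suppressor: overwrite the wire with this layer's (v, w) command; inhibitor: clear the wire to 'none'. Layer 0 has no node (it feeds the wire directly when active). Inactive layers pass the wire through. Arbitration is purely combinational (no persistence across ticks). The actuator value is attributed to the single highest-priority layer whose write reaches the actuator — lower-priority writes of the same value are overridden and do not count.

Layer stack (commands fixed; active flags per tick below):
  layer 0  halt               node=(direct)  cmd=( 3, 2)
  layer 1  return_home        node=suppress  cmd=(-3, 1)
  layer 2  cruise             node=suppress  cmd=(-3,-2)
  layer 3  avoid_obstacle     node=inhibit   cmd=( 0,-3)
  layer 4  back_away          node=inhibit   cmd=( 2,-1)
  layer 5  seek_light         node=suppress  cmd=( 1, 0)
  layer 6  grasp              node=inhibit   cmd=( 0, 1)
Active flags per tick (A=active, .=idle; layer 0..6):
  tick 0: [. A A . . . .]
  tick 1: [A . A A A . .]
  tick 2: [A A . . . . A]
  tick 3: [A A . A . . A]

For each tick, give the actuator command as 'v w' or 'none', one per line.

tick 0:
  layer 0 (halt) idle — none
  layer 1 (return_home) active — suppresses: (-3, 1)
  layer 2 (cruise) active — suppresses: (-3, -2)
  layer 3 (avoid_obstacle) idle — unchanged: (-3, -2)
  layer 4 (back_away) idle — unchanged: (-3, -2)
  layer 5 (seek_light) idle — unchanged: (-3, -2)
  layer 6 (grasp) idle — unchanged: (-3, -2)
  → actuator (-3, -2)
tick 1:
  layer 0 (halt) active — direct: (3, 2)
  layer 1 (return_home) idle — unchanged: (3, 2)
  layer 2 (cruise) active — suppresses: (-3, -2)
  layer 3 (avoid_obstacle) active — inhibits: none
  layer 4 (back_away) active — inhibits: none
  layer 5 (seek_light) idle — unchanged: none
  layer 6 (grasp) idle — unchanged: none
  → actuator none
tick 2:
  layer 0 (halt) active — direct: (3, 2)
  layer 1 (return_home) active — suppresses: (-3, 1)
  layer 2 (cruise) idle — unchanged: (-3, 1)
  layer 3 (avoid_obstacle) idle — unchanged: (-3, 1)
  layer 4 (back_away) idle — unchanged: (-3, 1)
  layer 5 (seek_light) idle — unchanged: (-3, 1)
  layer 6 (grasp) active — inhibits: none
  → actuator none
tick 3:
  layer 0 (halt) active — direct: (3, 2)
  layer 1 (return_home) active — suppresses: (-3, 1)
  layer 2 (cruise) idle — unchanged: (-3, 1)
  layer 3 (avoid_obstacle) active — inhibits: none
  layer 4 (back_away) idle — unchanged: none
  layer 5 (seek_light) idle — unchanged: none
  layer 6 (grasp) active — inhibits: none
  → actuator none

-3 -2
none
none
none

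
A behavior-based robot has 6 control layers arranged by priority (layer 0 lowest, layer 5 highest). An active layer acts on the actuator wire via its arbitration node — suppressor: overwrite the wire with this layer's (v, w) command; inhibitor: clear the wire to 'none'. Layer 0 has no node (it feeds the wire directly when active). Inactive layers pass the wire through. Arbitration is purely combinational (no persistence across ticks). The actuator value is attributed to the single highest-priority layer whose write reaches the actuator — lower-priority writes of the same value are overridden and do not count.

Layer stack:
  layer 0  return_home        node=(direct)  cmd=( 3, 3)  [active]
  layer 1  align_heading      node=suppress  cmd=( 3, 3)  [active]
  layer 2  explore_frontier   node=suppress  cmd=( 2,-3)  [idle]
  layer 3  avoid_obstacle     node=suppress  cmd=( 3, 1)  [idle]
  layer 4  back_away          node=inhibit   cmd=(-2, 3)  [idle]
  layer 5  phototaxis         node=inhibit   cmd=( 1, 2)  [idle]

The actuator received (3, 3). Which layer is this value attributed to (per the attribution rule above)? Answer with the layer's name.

align_heading

layer 0 (return_home) active — direct: (3, 3)
layer 1 (align_heading) active — suppresses: (3, 3)
layer 2 (explore_frontier) idle — unchanged: (3, 3)
layer 3 (avoid_obstacle) idle — unchanged: (3, 3)
layer 4 (back_away) idle — unchanged: (3, 3)
layer 5 (phototaxis) idle — unchanged: (3, 3)
→ actuator (3, 3)
last writer: layer 1 = align_heading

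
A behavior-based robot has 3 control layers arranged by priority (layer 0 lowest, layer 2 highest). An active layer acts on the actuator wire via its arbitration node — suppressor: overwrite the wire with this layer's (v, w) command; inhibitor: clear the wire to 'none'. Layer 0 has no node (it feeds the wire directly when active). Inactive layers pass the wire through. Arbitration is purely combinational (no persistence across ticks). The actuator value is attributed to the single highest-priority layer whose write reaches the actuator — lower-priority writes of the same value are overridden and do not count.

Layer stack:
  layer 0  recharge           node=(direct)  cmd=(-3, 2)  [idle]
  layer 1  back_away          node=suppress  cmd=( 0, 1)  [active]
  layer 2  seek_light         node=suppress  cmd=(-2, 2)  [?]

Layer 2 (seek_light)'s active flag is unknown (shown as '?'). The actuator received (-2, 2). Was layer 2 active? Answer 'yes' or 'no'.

If layer 2 is active=yes:
  actuator would be (-2, 2)
If layer 2 is active=no:
  actuator would be (0, 1)
Observed (-2, 2), so layer 2 was active.

yes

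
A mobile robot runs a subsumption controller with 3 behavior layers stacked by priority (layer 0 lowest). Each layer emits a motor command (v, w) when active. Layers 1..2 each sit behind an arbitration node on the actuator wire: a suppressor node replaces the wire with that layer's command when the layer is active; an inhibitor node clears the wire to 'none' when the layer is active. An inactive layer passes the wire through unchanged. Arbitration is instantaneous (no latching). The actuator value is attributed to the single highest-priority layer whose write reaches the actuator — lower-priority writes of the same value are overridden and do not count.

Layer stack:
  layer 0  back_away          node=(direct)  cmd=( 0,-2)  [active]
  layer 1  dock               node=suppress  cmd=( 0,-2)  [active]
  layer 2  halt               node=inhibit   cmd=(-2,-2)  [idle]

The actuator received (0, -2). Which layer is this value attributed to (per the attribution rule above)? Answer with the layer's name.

L0 back_away: active, feeds wire = (0, -2)
L1 dock: active, suppressor → wire = (0, -2)
L2 halt: idle → wire stays (0, -2)
actuator = (0, -2)
last writer: layer 1 = dock

dock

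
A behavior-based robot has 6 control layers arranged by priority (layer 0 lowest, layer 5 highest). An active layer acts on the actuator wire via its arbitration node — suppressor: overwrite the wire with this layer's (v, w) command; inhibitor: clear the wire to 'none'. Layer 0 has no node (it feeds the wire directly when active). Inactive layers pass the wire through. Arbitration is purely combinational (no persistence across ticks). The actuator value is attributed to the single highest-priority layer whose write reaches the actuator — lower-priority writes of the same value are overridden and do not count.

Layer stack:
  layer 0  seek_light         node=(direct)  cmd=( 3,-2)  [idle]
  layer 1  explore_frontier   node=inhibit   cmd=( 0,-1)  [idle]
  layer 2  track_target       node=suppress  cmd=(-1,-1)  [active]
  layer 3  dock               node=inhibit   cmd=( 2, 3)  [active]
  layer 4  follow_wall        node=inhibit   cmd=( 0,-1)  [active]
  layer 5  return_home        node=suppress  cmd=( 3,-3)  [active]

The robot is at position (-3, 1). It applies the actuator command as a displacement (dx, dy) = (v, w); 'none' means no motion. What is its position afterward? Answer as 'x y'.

0 -2

layer 0 (seek_light) idle — none
layer 1 (explore_frontier) idle — unchanged: none
layer 2 (track_target) active — suppresses: (-1, -1)
layer 3 (dock) active — inhibits: none
layer 4 (follow_wall) active — inhibits: none
layer 5 (return_home) active — suppresses: (3, -3)
→ actuator (3, -3)
position: (-3, 1) + (3, -3) = (0, -2)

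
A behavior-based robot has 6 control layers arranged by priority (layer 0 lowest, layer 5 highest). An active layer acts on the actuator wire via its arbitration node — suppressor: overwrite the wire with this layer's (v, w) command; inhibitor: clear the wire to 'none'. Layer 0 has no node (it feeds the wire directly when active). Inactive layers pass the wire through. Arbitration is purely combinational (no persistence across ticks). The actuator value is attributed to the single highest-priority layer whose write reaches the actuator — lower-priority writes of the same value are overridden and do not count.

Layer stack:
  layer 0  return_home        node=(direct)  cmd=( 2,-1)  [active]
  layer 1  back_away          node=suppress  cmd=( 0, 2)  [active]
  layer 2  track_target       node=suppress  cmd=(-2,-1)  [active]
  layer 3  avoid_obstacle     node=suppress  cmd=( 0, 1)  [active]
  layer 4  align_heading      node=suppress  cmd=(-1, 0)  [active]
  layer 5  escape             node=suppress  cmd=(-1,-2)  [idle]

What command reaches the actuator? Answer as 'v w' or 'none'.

-1 0

layer 0 (return_home) active — direct: (2, -1)
layer 1 (back_away) active — suppresses: (0, 2)
layer 2 (track_target) active — suppresses: (-2, -1)
layer 3 (avoid_obstacle) active — suppresses: (0, 1)
layer 4 (align_heading) active — suppresses: (-1, 0)
layer 5 (escape) idle — unchanged: (-1, 0)
→ actuator (-1, 0)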